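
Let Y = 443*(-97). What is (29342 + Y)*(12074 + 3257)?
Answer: -208946199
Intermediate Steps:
Y = -42971
(29342 + Y)*(12074 + 3257) = (29342 - 42971)*(12074 + 3257) = -13629*15331 = -208946199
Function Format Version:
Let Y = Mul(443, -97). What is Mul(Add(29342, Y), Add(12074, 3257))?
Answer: -208946199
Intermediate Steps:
Y = -42971
Mul(Add(29342, Y), Add(12074, 3257)) = Mul(Add(29342, -42971), Add(12074, 3257)) = Mul(-13629, 15331) = -208946199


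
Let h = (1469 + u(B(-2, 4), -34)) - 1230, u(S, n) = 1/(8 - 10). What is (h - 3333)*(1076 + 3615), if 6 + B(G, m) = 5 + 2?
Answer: -29032599/2 ≈ -1.4516e+7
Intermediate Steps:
B(G, m) = 1 (B(G, m) = -6 + (5 + 2) = -6 + 7 = 1)
u(S, n) = -½ (u(S, n) = 1/(-2) = -½)
h = 477/2 (h = (1469 - ½) - 1230 = 2937/2 - 1230 = 477/2 ≈ 238.50)
(h - 3333)*(1076 + 3615) = (477/2 - 3333)*(1076 + 3615) = -6189/2*4691 = -29032599/2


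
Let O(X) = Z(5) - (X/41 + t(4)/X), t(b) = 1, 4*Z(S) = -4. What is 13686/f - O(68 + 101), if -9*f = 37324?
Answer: 236343199/129308998 ≈ 1.8277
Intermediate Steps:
f = -37324/9 (f = -⅑*37324 = -37324/9 ≈ -4147.1)
Z(S) = -1 (Z(S) = (¼)*(-4) = -1)
O(X) = -1 - 1/X - X/41 (O(X) = -1 - (X/41 + 1/X) = -1 - (1/X + X/41) = -1 + (-1/X - X/41) = -1 - 1/X - X/41)
13686/f - O(68 + 101) = 13686/(-37324/9) - (-1 - 1/(68 + 101) - (68 + 101)/41) = 13686*(-9/37324) - (-1 - 1/169 - 1/41*169) = -61587/18662 - (-1 - 1*1/169 - 169/41) = -61587/18662 - (-1 - 1/169 - 169/41) = -61587/18662 - 1*(-35531/6929) = -61587/18662 + 35531/6929 = 236343199/129308998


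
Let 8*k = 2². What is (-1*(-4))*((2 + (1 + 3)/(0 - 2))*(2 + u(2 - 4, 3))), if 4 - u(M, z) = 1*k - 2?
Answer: 0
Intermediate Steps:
k = ½ (k = (⅛)*2² = (⅛)*4 = ½ ≈ 0.50000)
u(M, z) = 11/2 (u(M, z) = 4 - (1*(½) - 2) = 4 - (½ - 2) = 4 - 1*(-3/2) = 4 + 3/2 = 11/2)
(-1*(-4))*((2 + (1 + 3)/(0 - 2))*(2 + u(2 - 4, 3))) = (-1*(-4))*((2 + (1 + 3)/(0 - 2))*(2 + 11/2)) = 4*((2 + 4/(-2))*(15/2)) = 4*((2 + 4*(-½))*(15/2)) = 4*((2 - 2)*(15/2)) = 4*(0*(15/2)) = 4*0 = 0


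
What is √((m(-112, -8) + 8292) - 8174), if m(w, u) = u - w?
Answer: √222 ≈ 14.900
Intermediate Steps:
√((m(-112, -8) + 8292) - 8174) = √(((-8 - 1*(-112)) + 8292) - 8174) = √(((-8 + 112) + 8292) - 8174) = √((104 + 8292) - 8174) = √(8396 - 8174) = √222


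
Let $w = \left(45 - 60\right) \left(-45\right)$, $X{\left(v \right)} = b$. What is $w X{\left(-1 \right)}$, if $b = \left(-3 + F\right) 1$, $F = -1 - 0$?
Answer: $-2700$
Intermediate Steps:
$F = -1$ ($F = -1 + 0 = -1$)
$b = -4$ ($b = \left(-3 - 1\right) 1 = \left(-4\right) 1 = -4$)
$X{\left(v \right)} = -4$
$w = 675$ ($w = \left(-15\right) \left(-45\right) = 675$)
$w X{\left(-1 \right)} = 675 \left(-4\right) = -2700$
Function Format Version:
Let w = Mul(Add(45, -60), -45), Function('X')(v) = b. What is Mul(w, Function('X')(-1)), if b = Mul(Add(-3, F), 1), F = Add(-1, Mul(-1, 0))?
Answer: -2700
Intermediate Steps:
F = -1 (F = Add(-1, 0) = -1)
b = -4 (b = Mul(Add(-3, -1), 1) = Mul(-4, 1) = -4)
Function('X')(v) = -4
w = 675 (w = Mul(-15, -45) = 675)
Mul(w, Function('X')(-1)) = Mul(675, -4) = -2700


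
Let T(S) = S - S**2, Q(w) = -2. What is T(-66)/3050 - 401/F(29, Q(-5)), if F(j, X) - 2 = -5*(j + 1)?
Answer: 284297/225700 ≈ 1.2596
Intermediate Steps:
F(j, X) = -3 - 5*j (F(j, X) = 2 - 5*(j + 1) = 2 - 5*(1 + j) = 2 + (-5 - 5*j) = -3 - 5*j)
T(-66)/3050 - 401/F(29, Q(-5)) = -66*(1 - 1*(-66))/3050 - 401/(-3 - 5*29) = -66*(1 + 66)*(1/3050) - 401/(-3 - 145) = -66*67*(1/3050) - 401/(-148) = -4422*1/3050 - 401*(-1/148) = -2211/1525 + 401/148 = 284297/225700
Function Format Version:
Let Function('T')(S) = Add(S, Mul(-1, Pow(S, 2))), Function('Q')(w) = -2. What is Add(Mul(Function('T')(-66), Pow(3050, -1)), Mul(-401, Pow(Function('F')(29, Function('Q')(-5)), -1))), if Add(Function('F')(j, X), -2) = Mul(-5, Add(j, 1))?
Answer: Rational(284297, 225700) ≈ 1.2596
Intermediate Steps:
Function('F')(j, X) = Add(-3, Mul(-5, j)) (Function('F')(j, X) = Add(2, Mul(-5, Add(j, 1))) = Add(2, Mul(-5, Add(1, j))) = Add(2, Add(-5, Mul(-5, j))) = Add(-3, Mul(-5, j)))
Add(Mul(Function('T')(-66), Pow(3050, -1)), Mul(-401, Pow(Function('F')(29, Function('Q')(-5)), -1))) = Add(Mul(Mul(-66, Add(1, Mul(-1, -66))), Pow(3050, -1)), Mul(-401, Pow(Add(-3, Mul(-5, 29)), -1))) = Add(Mul(Mul(-66, Add(1, 66)), Rational(1, 3050)), Mul(-401, Pow(Add(-3, -145), -1))) = Add(Mul(Mul(-66, 67), Rational(1, 3050)), Mul(-401, Pow(-148, -1))) = Add(Mul(-4422, Rational(1, 3050)), Mul(-401, Rational(-1, 148))) = Add(Rational(-2211, 1525), Rational(401, 148)) = Rational(284297, 225700)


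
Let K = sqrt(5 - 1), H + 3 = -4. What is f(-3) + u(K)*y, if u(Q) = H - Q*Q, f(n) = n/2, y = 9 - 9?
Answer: -3/2 ≈ -1.5000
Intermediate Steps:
H = -7 (H = -3 - 4 = -7)
y = 0
f(n) = n/2 (f(n) = n*(1/2) = n/2)
K = 2 (K = sqrt(4) = 2)
u(Q) = -7 - Q**2 (u(Q) = -7 - Q*Q = -7 - Q**2)
f(-3) + u(K)*y = (1/2)*(-3) + (-7 - 1*2**2)*0 = -3/2 + (-7 - 1*4)*0 = -3/2 + (-7 - 4)*0 = -3/2 - 11*0 = -3/2 + 0 = -3/2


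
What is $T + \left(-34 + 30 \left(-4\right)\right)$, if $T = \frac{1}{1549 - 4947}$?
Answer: $- \frac{523293}{3398} \approx -154.0$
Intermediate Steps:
$T = - \frac{1}{3398}$ ($T = \frac{1}{-3398} = - \frac{1}{3398} \approx -0.00029429$)
$T + \left(-34 + 30 \left(-4\right)\right) = - \frac{1}{3398} + \left(-34 + 30 \left(-4\right)\right) = - \frac{1}{3398} - 154 = - \frac{523293}{3398}$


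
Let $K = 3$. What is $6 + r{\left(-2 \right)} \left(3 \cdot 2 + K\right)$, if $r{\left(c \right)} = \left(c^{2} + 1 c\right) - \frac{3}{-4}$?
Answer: $\frac{123}{4} \approx 30.75$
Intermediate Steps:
$r{\left(c \right)} = \frac{3}{4} + c + c^{2}$ ($r{\left(c \right)} = \left(c^{2} + c\right) - - \frac{3}{4} = \left(c + c^{2}\right) + \frac{3}{4} = \frac{3}{4} + c + c^{2}$)
$6 + r{\left(-2 \right)} \left(3 \cdot 2 + K\right) = 6 + \left(\frac{3}{4} - 2 + \left(-2\right)^{2}\right) \left(3 \cdot 2 + 3\right) = 6 + \left(\frac{3}{4} - 2 + 4\right) \left(6 + 3\right) = 6 + \frac{11}{4} \cdot 9 = 6 + \frac{99}{4} = \frac{123}{4}$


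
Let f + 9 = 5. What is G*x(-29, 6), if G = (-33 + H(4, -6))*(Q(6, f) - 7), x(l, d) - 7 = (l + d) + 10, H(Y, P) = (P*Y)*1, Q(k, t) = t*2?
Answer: -5130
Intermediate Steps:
f = -4 (f = -9 + 5 = -4)
Q(k, t) = 2*t
H(Y, P) = P*Y
x(l, d) = 17 + d + l (x(l, d) = 7 + ((l + d) + 10) = 7 + ((d + l) + 10) = 7 + (10 + d + l) = 17 + d + l)
G = 855 (G = (-33 - 6*4)*(2*(-4) - 7) = (-33 - 24)*(-8 - 7) = -57*(-15) = 855)
G*x(-29, 6) = 855*(17 + 6 - 29) = 855*(-6) = -5130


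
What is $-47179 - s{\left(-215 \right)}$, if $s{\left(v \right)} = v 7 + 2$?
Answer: $-45676$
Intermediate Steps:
$s{\left(v \right)} = 2 + 7 v$ ($s{\left(v \right)} = 7 v + 2 = 2 + 7 v$)
$-47179 - s{\left(-215 \right)} = -47179 - \left(2 + 7 \left(-215\right)\right) = -47179 - \left(2 - 1505\right) = -47179 - -1503 = -47179 + 1503 = -45676$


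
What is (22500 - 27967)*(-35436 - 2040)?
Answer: 204881292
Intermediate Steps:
(22500 - 27967)*(-35436 - 2040) = -5467*(-37476) = 204881292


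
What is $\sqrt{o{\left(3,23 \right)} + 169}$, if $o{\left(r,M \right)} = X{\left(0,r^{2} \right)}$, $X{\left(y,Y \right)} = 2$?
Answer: $3 \sqrt{19} \approx 13.077$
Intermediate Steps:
$o{\left(r,M \right)} = 2$
$\sqrt{o{\left(3,23 \right)} + 169} = \sqrt{2 + 169} = \sqrt{171} = 3 \sqrt{19}$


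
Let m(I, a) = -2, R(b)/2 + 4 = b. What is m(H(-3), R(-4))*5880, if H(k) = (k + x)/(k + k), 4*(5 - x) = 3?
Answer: -11760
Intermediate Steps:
R(b) = -8 + 2*b
x = 17/4 (x = 5 - 1/4*3 = 5 - 3/4 = 17/4 ≈ 4.2500)
H(k) = (17/4 + k)/(2*k) (H(k) = (k + 17/4)/(k + k) = (17/4 + k)/((2*k)) = (17/4 + k)*(1/(2*k)) = (17/4 + k)/(2*k))
m(H(-3), R(-4))*5880 = -2*5880 = -11760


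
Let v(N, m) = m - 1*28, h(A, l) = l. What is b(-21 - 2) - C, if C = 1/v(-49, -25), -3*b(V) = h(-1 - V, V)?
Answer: 1222/159 ≈ 7.6855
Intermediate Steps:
b(V) = -V/3
v(N, m) = -28 + m (v(N, m) = m - 28 = -28 + m)
C = -1/53 (C = 1/(-28 - 25) = 1/(-53) = -1/53 ≈ -0.018868)
b(-21 - 2) - C = -(-21 - 2)/3 - 1*(-1/53) = -⅓*(-23) + 1/53 = 23/3 + 1/53 = 1222/159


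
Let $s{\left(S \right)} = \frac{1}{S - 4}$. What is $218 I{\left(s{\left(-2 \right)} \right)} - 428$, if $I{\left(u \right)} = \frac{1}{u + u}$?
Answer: $-1082$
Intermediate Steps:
$s{\left(S \right)} = \frac{1}{-4 + S}$
$I{\left(u \right)} = \frac{1}{2 u}$
$218 I{\left(s{\left(-2 \right)} \right)} - 428 = 218 \frac{1}{2 \frac{1}{-4 - 2}} - 428 = 218 \frac{1}{2 \frac{1}{-6}} - 428 = 218 \frac{1}{2 \left(- \frac{1}{6}\right)} - 428 = 218 \cdot \frac{1}{2} \left(-6\right) - 428 = 218 \left(-3\right) - 428 = -654 - 428 = -1082$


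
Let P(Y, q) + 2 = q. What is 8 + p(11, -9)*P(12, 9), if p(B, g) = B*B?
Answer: 855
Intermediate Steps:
p(B, g) = B**2
P(Y, q) = -2 + q
8 + p(11, -9)*P(12, 9) = 8 + 11**2*(-2 + 9) = 8 + 121*7 = 8 + 847 = 855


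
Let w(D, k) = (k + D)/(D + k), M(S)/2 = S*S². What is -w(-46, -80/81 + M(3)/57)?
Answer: -1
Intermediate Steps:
M(S) = 2*S³ (M(S) = 2*(S*S²) = 2*S³)
w(D, k) = 1 (w(D, k) = (D + k)/(D + k) = 1)
-w(-46, -80/81 + M(3)/57) = -1*1 = -1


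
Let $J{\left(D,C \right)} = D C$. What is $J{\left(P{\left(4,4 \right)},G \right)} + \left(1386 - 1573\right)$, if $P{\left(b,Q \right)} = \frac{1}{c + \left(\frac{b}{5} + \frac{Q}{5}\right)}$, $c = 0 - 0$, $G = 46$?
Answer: $- \frac{633}{4} \approx -158.25$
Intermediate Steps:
$c = 0$ ($c = 0 + 0 = 0$)
$P{\left(b,Q \right)} = \frac{1}{\frac{Q}{5} + \frac{b}{5}}$ ($P{\left(b,Q \right)} = \frac{1}{0 + \left(\frac{b}{5} + \frac{Q}{5}\right)} = \frac{1}{0 + \left(\frac{Q}{5} + \frac{b}{5}\right)} = \frac{1}{\frac{Q}{5} + \frac{b}{5}}$)
$J{\left(D,C \right)} = C D$
$J{\left(P{\left(4,4 \right)},G \right)} + \left(1386 - 1573\right) = 46 \frac{5}{4 + 4} + \left(1386 - 1573\right) = 46 \cdot \frac{5}{8} - 187 = \frac{115}{4} - 187 = - \frac{633}{4}$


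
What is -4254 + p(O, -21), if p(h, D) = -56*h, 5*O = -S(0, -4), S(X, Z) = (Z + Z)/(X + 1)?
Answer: -21718/5 ≈ -4343.6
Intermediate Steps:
S(X, Z) = 2*Z/(1 + X) (S(X, Z) = (2*Z)/(1 + X) = 2*Z/(1 + X))
O = 8/5 (O = (-2*(-4)/(1 + 0))/5 = (-2*(-4)/1)/5 = (-2*(-4))/5 = (-1*(-8))/5 = (⅕)*8 = 8/5 ≈ 1.6000)
-4254 + p(O, -21) = -4254 - 56*8/5 = -4254 - 448/5 = -21718/5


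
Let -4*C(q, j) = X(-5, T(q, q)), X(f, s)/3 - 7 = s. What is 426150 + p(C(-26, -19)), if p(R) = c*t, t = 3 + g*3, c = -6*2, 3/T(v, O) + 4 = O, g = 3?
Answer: 426006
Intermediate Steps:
T(v, O) = 3/(-4 + O)
X(f, s) = 21 + 3*s
C(q, j) = -21/4 - 9/(4*(-4 + q)) (C(q, j) = -(21 + 3*(3/(-4 + q)))/4 = -(21 + 9/(-4 + q))/4 = -21/4 - 9/(4*(-4 + q)))
c = -12
t = 12 (t = 3 + 3*3 = 3 + 9 = 12)
p(R) = -144 (p(R) = -12*12 = -144)
426150 + p(C(-26, -19)) = 426150 - 144 = 426006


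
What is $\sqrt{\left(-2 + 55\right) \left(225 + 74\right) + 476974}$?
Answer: $\sqrt{492821} \approx 702.01$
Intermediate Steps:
$\sqrt{\left(-2 + 55\right) \left(225 + 74\right) + 476974} = \sqrt{53 \cdot 299 + 476974} = \sqrt{15847 + 476974} = \sqrt{492821}$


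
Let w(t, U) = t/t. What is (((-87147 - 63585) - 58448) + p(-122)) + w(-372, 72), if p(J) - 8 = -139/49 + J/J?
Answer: -10249469/49 ≈ -2.0917e+5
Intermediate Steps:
w(t, U) = 1
p(J) = 302/49 (p(J) = 8 + (-139/49 + J/J) = 8 + (-139*1/49 + 1) = 8 + (-139/49 + 1) = 8 - 90/49 = 302/49)
(((-87147 - 63585) - 58448) + p(-122)) + w(-372, 72) = (((-87147 - 63585) - 58448) + 302/49) + 1 = ((-150732 - 58448) + 302/49) + 1 = (-209180 + 302/49) + 1 = -10249518/49 + 1 = -10249469/49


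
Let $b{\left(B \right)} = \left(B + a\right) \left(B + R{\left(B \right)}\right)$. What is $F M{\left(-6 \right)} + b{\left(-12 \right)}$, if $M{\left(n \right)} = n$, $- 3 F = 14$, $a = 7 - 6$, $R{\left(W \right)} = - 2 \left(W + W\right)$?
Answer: $-368$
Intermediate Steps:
$R{\left(W \right)} = - 4 W$ ($R{\left(W \right)} = - 2 \cdot 2 W = - 4 W$)
$a = 1$ ($a = 7 - 6 = 1$)
$F = - \frac{14}{3}$ ($F = \left(- \frac{1}{3}\right) 14 = - \frac{14}{3} \approx -4.6667$)
$b{\left(B \right)} = - 3 B \left(1 + B\right)$ ($b{\left(B \right)} = \left(B + 1\right) \left(B - 4 B\right) = \left(1 + B\right) \left(- 3 B\right) = - 3 B \left(1 + B\right)$)
$F M{\left(-6 \right)} + b{\left(-12 \right)} = \left(- \frac{14}{3}\right) \left(-6\right) + 3 \left(-12\right) \left(-1 - -12\right) = 28 + 3 \left(-12\right) \left(-1 + 12\right) = 28 + 3 \left(-12\right) 11 = 28 - 396 = -368$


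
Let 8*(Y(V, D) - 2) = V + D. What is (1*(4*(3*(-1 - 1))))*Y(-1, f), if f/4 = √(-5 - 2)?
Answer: -45 - 12*I*√7 ≈ -45.0 - 31.749*I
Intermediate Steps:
f = 4*I*√7 (f = 4*√(-5 - 2) = 4*√(-7) = 4*(I*√7) = 4*I*√7 ≈ 10.583*I)
Y(V, D) = 2 + D/8 + V/8 (Y(V, D) = 2 + (V + D)/8 = 2 + (D + V)/8 = 2 + (D/8 + V/8) = 2 + D/8 + V/8)
(1*(4*(3*(-1 - 1))))*Y(-1, f) = (1*(4*(3*(-1 - 1))))*(2 + (4*I*√7)/8 + (⅛)*(-1)) = (1*(4*(3*(-2))))*(2 + I*√7/2 - ⅛) = (1*(4*(-6)))*(15/8 + I*√7/2) = (1*(-24))*(15/8 + I*√7/2) = -24*(15/8 + I*√7/2) = -45 - 12*I*√7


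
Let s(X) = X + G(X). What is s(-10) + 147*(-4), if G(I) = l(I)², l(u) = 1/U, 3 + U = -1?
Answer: -9567/16 ≈ -597.94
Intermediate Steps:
U = -4 (U = -3 - 1 = -4)
l(u) = -¼ (l(u) = 1/(-4) = -¼)
G(I) = 1/16 (G(I) = (-¼)² = 1/16)
s(X) = 1/16 + X (s(X) = X + 1/16 = 1/16 + X)
s(-10) + 147*(-4) = (1/16 - 10) + 147*(-4) = -159/16 - 588 = -9567/16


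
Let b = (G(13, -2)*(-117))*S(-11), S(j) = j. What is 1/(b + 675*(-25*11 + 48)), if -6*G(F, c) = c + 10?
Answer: -1/154941 ≈ -6.4541e-6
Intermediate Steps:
G(F, c) = -5/3 - c/6 (G(F, c) = -(c + 10)/6 = -(10 + c)/6 = -5/3 - c/6)
b = -1716 (b = ((-5/3 - ⅙*(-2))*(-117))*(-11) = ((-5/3 + ⅓)*(-117))*(-11) = -4/3*(-117)*(-11) = 156*(-11) = -1716)
1/(b + 675*(-25*11 + 48)) = 1/(-1716 + 675*(-25*11 + 48)) = 1/(-1716 + 675*(-275 + 48)) = 1/(-1716 + 675*(-227)) = 1/(-1716 - 153225) = 1/(-154941) = -1/154941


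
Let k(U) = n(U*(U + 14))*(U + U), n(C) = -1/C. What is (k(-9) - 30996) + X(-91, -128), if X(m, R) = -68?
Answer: -155322/5 ≈ -31064.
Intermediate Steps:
k(U) = -2/(14 + U) (k(U) = (-1/(U*(U + 14)))*(U + U) = (-1/(U*(14 + U)))*(2*U) = -2/(14 + U))
(k(-9) - 30996) + X(-91, -128) = (-2/(14 - 9) - 30996) - 68 = (-2/5 - 30996) - 68 = -154982/5 - 68 = -155322/5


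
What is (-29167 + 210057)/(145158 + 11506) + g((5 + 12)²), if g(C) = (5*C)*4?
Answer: 452849405/78332 ≈ 5781.2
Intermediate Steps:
g(C) = 20*C
(-29167 + 210057)/(145158 + 11506) + g((5 + 12)²) = (-29167 + 210057)/(145158 + 11506) + 20*(5 + 12)² = 180890/156664 + 20*17² = 180890*(1/156664) + 20*289 = 90445/78332 + 5780 = 452849405/78332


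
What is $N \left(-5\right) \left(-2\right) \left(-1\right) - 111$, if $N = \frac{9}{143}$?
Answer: $- \frac{15963}{143} \approx -111.63$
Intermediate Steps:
$N = \frac{9}{143}$ ($N = 9 \cdot \frac{1}{143} = \frac{9}{143} \approx 0.062937$)
$N \left(-5\right) \left(-2\right) \left(-1\right) - 111 = \frac{9 \left(-5\right) \left(-2\right) \left(-1\right)}{143} - 111 = \frac{9 \cdot 10 \left(-1\right)}{143} - 111 = \frac{9}{143} \left(-10\right) - 111 = - \frac{90}{143} - 111 = - \frac{15963}{143}$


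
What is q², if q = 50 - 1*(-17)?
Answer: 4489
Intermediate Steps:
q = 67 (q = 50 + 17 = 67)
q² = 67² = 4489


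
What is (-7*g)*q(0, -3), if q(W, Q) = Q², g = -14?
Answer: 882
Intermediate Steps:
(-7*g)*q(0, -3) = -7*(-14)*(-3)² = 98*9 = 882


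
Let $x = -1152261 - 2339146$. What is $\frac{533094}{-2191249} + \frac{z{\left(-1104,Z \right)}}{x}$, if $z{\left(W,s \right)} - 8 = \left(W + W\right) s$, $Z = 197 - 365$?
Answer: $- \frac{2674096322306}{7650542097343} \approx -0.34953$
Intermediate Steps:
$Z = -168$ ($Z = 197 - 365 = -168$)
$z{\left(W,s \right)} = 8 + 2 W s$ ($z{\left(W,s \right)} = 8 + \left(W + W\right) s = 8 + 2 W s$)
$x = -3491407$ ($x = -1152261 - 2339146 = -3491407$)
$\frac{533094}{-2191249} + \frac{z{\left(-1104,Z \right)}}{x} = \frac{533094}{-2191249} + \frac{8 + 2 \left(-1104\right) \left(-168\right)}{-3491407} = 533094 \left(- \frac{1}{2191249}\right) + \left(8 + 370944\right) \left(- \frac{1}{3491407}\right) = - \frac{533094}{2191249} + 370952 \left(- \frac{1}{3491407}\right) = - \frac{533094}{2191249} - \frac{370952}{3491407} = - \frac{2674096322306}{7650542097343}$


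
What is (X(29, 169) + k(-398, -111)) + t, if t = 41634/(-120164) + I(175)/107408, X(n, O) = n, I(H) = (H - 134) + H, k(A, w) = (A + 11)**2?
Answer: 30208979106227/201665233 ≈ 1.4980e+5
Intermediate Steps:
k(A, w) = (11 + A)**2
I(H) = -134 + 2*H (I(H) = (-134 + H) + H = -134 + 2*H)
t = -69466707/201665233 (t = 41634/(-120164) + (-134 + 2*175)/107408 = 41634*(-1/120164) + (-134 + 350)*(1/107408) = -20817/60082 + 216*(1/107408) = -20817/60082 + 27/13426 = -69466707/201665233 ≈ -0.34447)
(X(29, 169) + k(-398, -111)) + t = (29 + (11 - 398)**2) - 69466707/201665233 = (29 + (-387)**2) - 69466707/201665233 = (29 + 149769) - 69466707/201665233 = 149798 - 69466707/201665233 = 30208979106227/201665233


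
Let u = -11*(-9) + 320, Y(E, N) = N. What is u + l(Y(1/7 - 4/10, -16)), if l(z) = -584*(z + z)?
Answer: 19107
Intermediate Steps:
l(z) = -1168*z
u = 419 (u = 99 + 320 = 419)
u + l(Y(1/7 - 4/10, -16)) = 419 - 1168*(-16) = 419 + 18688 = 19107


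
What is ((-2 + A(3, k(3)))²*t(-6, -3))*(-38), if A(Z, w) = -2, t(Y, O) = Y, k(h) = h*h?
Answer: 3648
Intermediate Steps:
k(h) = h²
((-2 + A(3, k(3)))²*t(-6, -3))*(-38) = ((-2 - 2)²*(-6))*(-38) = ((-4)²*(-6))*(-38) = (16*(-6))*(-38) = -96*(-38) = 3648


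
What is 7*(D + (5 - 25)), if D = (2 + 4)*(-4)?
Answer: -308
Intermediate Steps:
D = -24 (D = 6*(-4) = -24)
7*(D + (5 - 25)) = 7*(-24 + (5 - 25)) = 7*(-24 - 20) = 7*(-44) = -308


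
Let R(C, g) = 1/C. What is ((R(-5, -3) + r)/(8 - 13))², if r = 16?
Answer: 6241/625 ≈ 9.9856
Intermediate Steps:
((R(-5, -3) + r)/(8 - 13))² = ((1/(-5) + 16)/(8 - 13))² = ((-⅕ + 16)/(-5))² = ((79/5)*(-⅕))² = (-79/25)² = 6241/625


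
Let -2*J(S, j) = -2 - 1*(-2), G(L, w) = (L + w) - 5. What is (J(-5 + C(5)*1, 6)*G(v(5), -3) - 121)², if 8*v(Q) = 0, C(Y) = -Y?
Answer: 14641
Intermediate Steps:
v(Q) = 0 (v(Q) = (⅛)*0 = 0)
G(L, w) = -5 + L + w
J(S, j) = 0 (J(S, j) = -(-2 - 1*(-2))/2 = -(-2 + 2)/2 = -½*0 = 0)
(J(-5 + C(5)*1, 6)*G(v(5), -3) - 121)² = (0*(-5 + 0 - 3) - 121)² = (0*(-8) - 121)² = (0 - 121)² = (-121)² = 14641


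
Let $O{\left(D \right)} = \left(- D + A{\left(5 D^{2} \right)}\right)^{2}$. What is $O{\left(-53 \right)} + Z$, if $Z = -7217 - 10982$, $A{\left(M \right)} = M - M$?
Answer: $-15390$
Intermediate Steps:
$A{\left(M \right)} = 0$
$Z = -18199$
$O{\left(D \right)} = D^{2}$ ($O{\left(D \right)} = \left(- D + 0\right)^{2} = \left(- D\right)^{2} = D^{2}$)
$O{\left(-53 \right)} + Z = \left(-53\right)^{2} - 18199 = 2809 - 18199 = -15390$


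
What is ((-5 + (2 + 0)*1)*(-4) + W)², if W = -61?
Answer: 2401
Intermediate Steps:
((-5 + (2 + 0)*1)*(-4) + W)² = ((-5 + (2 + 0)*1)*(-4) - 61)² = ((-5 + 2*1)*(-4) - 61)² = ((-5 + 2)*(-4) - 61)² = (-3*(-4) - 61)² = (12 - 61)² = (-49)² = 2401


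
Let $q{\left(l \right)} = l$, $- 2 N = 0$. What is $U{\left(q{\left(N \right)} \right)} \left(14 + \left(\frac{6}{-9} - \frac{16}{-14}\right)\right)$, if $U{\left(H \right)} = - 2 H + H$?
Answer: $0$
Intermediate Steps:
$N = 0$ ($N = \left(- \frac{1}{2}\right) 0 = 0$)
$U{\left(H \right)} = - H$
$U{\left(q{\left(N \right)} \right)} \left(14 + \left(\frac{6}{-9} - \frac{16}{-14}\right)\right) = \left(-1\right) 0 \left(14 + \left(\frac{6}{-9} - \frac{16}{-14}\right)\right) = 0 \left(14 + \left(6 \left(- \frac{1}{9}\right) - - \frac{8}{7}\right)\right) = 0 \left(14 + \left(- \frac{2}{3} + \frac{8}{7}\right)\right) = 0 \left(14 + \frac{10}{21}\right) = 0 \cdot \frac{304}{21} = 0$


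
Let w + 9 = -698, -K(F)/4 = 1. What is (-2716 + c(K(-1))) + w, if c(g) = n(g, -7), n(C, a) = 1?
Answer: -3422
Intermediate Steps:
K(F) = -4 (K(F) = -4*1 = -4)
w = -707 (w = -9 - 698 = -707)
c(g) = 1
(-2716 + c(K(-1))) + w = (-2716 + 1) - 707 = -2715 - 707 = -3422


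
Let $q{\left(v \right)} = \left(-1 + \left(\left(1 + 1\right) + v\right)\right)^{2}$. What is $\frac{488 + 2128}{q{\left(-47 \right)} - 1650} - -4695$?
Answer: $\frac{1095243}{233} \approx 4700.6$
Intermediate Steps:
$q{\left(v \right)} = \left(1 + v\right)^{2}$ ($q{\left(v \right)} = \left(-1 + \left(2 + v\right)\right)^{2} = \left(1 + v\right)^{2}$)
$\frac{488 + 2128}{q{\left(-47 \right)} - 1650} - -4695 = \frac{488 + 2128}{\left(1 - 47\right)^{2} - 1650} - -4695 = \frac{2616}{\left(-46\right)^{2} - 1650} + 4695 = \frac{2616}{2116 - 1650} + 4695 = \frac{2616}{466} + 4695 = 2616 \cdot \frac{1}{466} + 4695 = \frac{1308}{233} + 4695 = \frac{1095243}{233}$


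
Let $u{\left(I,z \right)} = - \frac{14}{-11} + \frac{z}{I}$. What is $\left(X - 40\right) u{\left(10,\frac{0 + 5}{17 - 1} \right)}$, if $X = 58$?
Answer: $\frac{4131}{176} \approx 23.472$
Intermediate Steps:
$u{\left(I,z \right)} = \frac{14}{11} + \frac{z}{I}$ ($u{\left(I,z \right)} = \left(-14\right) \left(- \frac{1}{11}\right) + \frac{z}{I} = \frac{14}{11} + \frac{z}{I}$)
$\left(X - 40\right) u{\left(10,\frac{0 + 5}{17 - 1} \right)} = \left(58 - 40\right) \left(\frac{14}{11} + \frac{\left(0 + 5\right) \frac{1}{17 - 1}}{10}\right) = \left(58 - 40\right) \left(\frac{14}{11} + \frac{5}{16} \cdot \frac{1}{10}\right) = 18 \left(\frac{14}{11} + 5 \cdot \frac{1}{16} \cdot \frac{1}{10}\right) = 18 \left(\frac{14}{11} + \frac{5}{16} \cdot \frac{1}{10}\right) = 18 \left(\frac{14}{11} + \frac{1}{32}\right) = 18 \cdot \frac{459}{352} = \frac{4131}{176}$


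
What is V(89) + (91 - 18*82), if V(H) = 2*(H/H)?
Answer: -1383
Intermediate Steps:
V(H) = 2 (V(H) = 2*1 = 2)
V(89) + (91 - 18*82) = 2 + (91 - 18*82) = 2 + (91 - 1476) = 2 - 1385 = -1383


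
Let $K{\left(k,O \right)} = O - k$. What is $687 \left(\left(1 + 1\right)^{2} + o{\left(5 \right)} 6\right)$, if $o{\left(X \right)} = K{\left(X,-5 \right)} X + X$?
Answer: $-182742$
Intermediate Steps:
$o{\left(X \right)} = X + X \left(-5 - X\right)$ ($o{\left(X \right)} = \left(-5 - X\right) X + X = X \left(-5 - X\right) + X = X + X \left(-5 - X\right)$)
$687 \left(\left(1 + 1\right)^{2} + o{\left(5 \right)} 6\right) = 687 \left(\left(1 + 1\right)^{2} + \left(-1\right) 5 \left(4 + 5\right) 6\right) = 687 \left(2^{2} + \left(-1\right) 5 \cdot 9 \cdot 6\right) = 687 \left(4 - 270\right) = 687 \left(-266\right) = -182742$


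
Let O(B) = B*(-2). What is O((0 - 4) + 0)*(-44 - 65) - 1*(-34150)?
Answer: 33278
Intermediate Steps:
O(B) = -2*B
O((0 - 4) + 0)*(-44 - 65) - 1*(-34150) = (-2*((0 - 4) + 0))*(-44 - 65) - 1*(-34150) = -2*(-4 + 0)*(-109) + 34150 = -2*(-4)*(-109) + 34150 = 8*(-109) + 34150 = -872 + 34150 = 33278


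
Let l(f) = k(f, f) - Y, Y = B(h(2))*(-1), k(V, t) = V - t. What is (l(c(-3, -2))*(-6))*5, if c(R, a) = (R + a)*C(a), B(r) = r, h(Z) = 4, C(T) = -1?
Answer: -120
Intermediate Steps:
Y = -4 (Y = 4*(-1) = -4)
c(R, a) = -R - a (c(R, a) = (R + a)*(-1) = -R - a)
l(f) = 4 (l(f) = (f - f) - 1*(-4) = 0 + 4 = 4)
(l(c(-3, -2))*(-6))*5 = (4*(-6))*5 = -24*5 = -120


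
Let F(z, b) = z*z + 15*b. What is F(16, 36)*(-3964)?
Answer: -3155344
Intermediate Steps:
F(z, b) = z**2 + 15*b
F(16, 36)*(-3964) = (16**2 + 15*36)*(-3964) = (256 + 540)*(-3964) = 796*(-3964) = -3155344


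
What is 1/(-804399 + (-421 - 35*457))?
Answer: -1/820815 ≈ -1.2183e-6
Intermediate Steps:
1/(-804399 + (-421 - 35*457)) = 1/(-804399 + (-421 - 15995)) = 1/(-804399 - 16416) = 1/(-820815) = -1/820815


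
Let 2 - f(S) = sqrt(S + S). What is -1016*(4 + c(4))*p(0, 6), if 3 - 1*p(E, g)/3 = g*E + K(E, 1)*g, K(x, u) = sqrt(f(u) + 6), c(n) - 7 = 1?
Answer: -109728 + 219456*sqrt(8 - sqrt(2)) ≈ 4.5346e+5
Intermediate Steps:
c(n) = 8 (c(n) = 7 + 1 = 8)
f(S) = 2 - sqrt(2)*sqrt(S) (f(S) = 2 - sqrt(S + S) = 2 - sqrt(2*S) = 2 - sqrt(2)*sqrt(S))
K(x, u) = sqrt(8 - sqrt(2)*sqrt(u)) (K(x, u) = sqrt((2 - sqrt(2)*sqrt(u)) + 6) = sqrt(8 - sqrt(2)*sqrt(u)))
p(E, g) = 9 - 3*E*g - 3*g*sqrt(8 - sqrt(2)) (p(E, g) = 9 - 3*(g*E + sqrt(8 - sqrt(2)*sqrt(1))*g) = 9 - 3*(E*g + sqrt(8 - 1*sqrt(2)*1)*g) = 9 - 3*(E*g + sqrt(8 - sqrt(2))*g) = 9 - 3*(E*g + g*sqrt(8 - sqrt(2))) = 9 + (-3*E*g - 3*g*sqrt(8 - sqrt(2))) = 9 - 3*E*g - 3*g*sqrt(8 - sqrt(2)))
-1016*(4 + c(4))*p(0, 6) = -1016*(4 + 8)*(9 - 3*0*6 - 3*6*sqrt(8 - sqrt(2))) = -12192*(9 + 0 - 18*sqrt(8 - sqrt(2))) = -12192*(9 - 18*sqrt(8 - sqrt(2))) = -1016*(108 - 216*sqrt(8 - sqrt(2))) = -109728 + 219456*sqrt(8 - sqrt(2))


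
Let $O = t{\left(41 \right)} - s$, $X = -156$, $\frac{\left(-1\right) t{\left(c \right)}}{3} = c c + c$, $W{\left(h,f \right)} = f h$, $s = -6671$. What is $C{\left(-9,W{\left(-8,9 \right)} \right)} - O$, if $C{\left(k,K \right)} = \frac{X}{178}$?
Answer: $- \frac{134023}{89} \approx -1505.9$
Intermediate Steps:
$t{\left(c \right)} = - 3 c - 3 c^{2}$ ($t{\left(c \right)} = - 3 \left(c c + c\right) = - 3 \left(c^{2} + c\right) = - 3 \left(c + c^{2}\right) = - 3 c - 3 c^{2}$)
$C{\left(k,K \right)} = - \frac{78}{89}$ ($C{\left(k,K \right)} = - \frac{156}{178} = \left(-156\right) \frac{1}{178} = - \frac{78}{89}$)
$O = 1505$ ($O = \left(-3\right) 41 \left(1 + 41\right) - -6671 = \left(-3\right) 41 \cdot 42 + 6671 = -5166 + 6671 = 1505$)
$C{\left(-9,W{\left(-8,9 \right)} \right)} - O = - \frac{78}{89} - 1505 = - \frac{134023}{89}$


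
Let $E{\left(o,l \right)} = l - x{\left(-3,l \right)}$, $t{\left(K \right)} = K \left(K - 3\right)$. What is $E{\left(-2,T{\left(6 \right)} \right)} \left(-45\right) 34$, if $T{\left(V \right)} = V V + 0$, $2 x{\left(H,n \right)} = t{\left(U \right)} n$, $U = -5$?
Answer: $1046520$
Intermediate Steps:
$t{\left(K \right)} = K \left(-3 + K\right)$
$x{\left(H,n \right)} = 20 n$ ($x{\left(H,n \right)} = \frac{- 5 \left(-3 - 5\right) n}{2} = \frac{\left(-5\right) \left(-8\right) n}{2} = \frac{40 n}{2} = 20 n$)
$T{\left(V \right)} = V^{2}$ ($T{\left(V \right)} = V^{2} + 0 = V^{2}$)
$E{\left(o,l \right)} = - 19 l$ ($E{\left(o,l \right)} = l - 20 l = - 19 l$)
$E{\left(-2,T{\left(6 \right)} \right)} \left(-45\right) 34 = - 19 \cdot 6^{2} \left(-45\right) 34 = \left(-19\right) 36 \left(-45\right) 34 = \left(-684\right) \left(-45\right) 34 = 30780 \cdot 34 = 1046520$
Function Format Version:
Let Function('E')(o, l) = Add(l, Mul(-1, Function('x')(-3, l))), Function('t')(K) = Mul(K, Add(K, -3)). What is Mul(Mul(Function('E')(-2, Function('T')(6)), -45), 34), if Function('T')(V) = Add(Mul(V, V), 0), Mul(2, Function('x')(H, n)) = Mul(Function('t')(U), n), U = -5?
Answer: 1046520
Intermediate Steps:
Function('t')(K) = Mul(K, Add(-3, K))
Function('x')(H, n) = Mul(20, n) (Function('x')(H, n) = Mul(Rational(1, 2), Mul(Mul(-5, Add(-3, -5)), n)) = Mul(Rational(1, 2), Mul(Mul(-5, -8), n)) = Mul(Rational(1, 2), Mul(40, n)) = Mul(20, n))
Function('T')(V) = Pow(V, 2) (Function('T')(V) = Add(Pow(V, 2), 0) = Pow(V, 2))
Function('E')(o, l) = Mul(-19, l) (Function('E')(o, l) = Add(l, Mul(-1, Mul(20, l))) = Add(l, Mul(-20, l)) = Mul(-19, l))
Mul(Mul(Function('E')(-2, Function('T')(6)), -45), 34) = Mul(Mul(Mul(-19, Pow(6, 2)), -45), 34) = Mul(Mul(Mul(-19, 36), -45), 34) = Mul(Mul(-684, -45), 34) = Mul(30780, 34) = 1046520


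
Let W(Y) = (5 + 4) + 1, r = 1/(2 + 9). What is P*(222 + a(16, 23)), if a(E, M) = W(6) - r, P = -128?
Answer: -326528/11 ≈ -29684.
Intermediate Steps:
r = 1/11 ≈ 0.090909
W(Y) = 10 (W(Y) = 9 + 1 = 10)
a(E, M) = 109/11 (a(E, M) = 10 - 1*1/11 = 10 - 1/11 = 109/11)
P*(222 + a(16, 23)) = -128*(222 + 109/11) = -128*2551/11 = -326528/11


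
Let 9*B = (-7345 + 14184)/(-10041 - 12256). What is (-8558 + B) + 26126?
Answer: 3525416425/200673 ≈ 17568.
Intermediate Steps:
B = -6839/200673 (B = ((-7345 + 14184)/(-10041 - 12256))/9 = (6839/(-22297))/9 = (6839*(-1/22297))/9 = (⅑)*(-6839/22297) = -6839/200673 ≈ -0.034080)
(-8558 + B) + 26126 = (-8558 - 6839/200673) + 26126 = -1717366373/200673 + 26126 = 3525416425/200673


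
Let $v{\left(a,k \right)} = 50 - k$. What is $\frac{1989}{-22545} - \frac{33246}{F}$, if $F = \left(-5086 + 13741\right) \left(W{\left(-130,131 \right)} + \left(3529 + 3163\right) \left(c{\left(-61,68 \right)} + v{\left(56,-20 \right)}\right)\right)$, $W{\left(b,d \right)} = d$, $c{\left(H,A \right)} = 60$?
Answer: $- \frac{110956946129}{1257616480035} \approx -0.088228$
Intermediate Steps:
$F = 7530637605$ ($F = \left(-5086 + 13741\right) \left(131 + \left(3529 + 3163\right) \left(60 + \left(50 - -20\right)\right)\right) = 8655 \left(131 + 6692 \left(60 + \left(50 + 20\right)\right)\right) = 8655 \left(131 + 6692 \left(60 + 70\right)\right) = 8655 \left(131 + 6692 \cdot 130\right) = 8655 \left(131 + 869960\right) = 8655 \cdot 870091 = 7530637605$)
$\frac{1989}{-22545} - \frac{33246}{F} = \frac{1989}{-22545} - \frac{33246}{7530637605} = 1989 \left(- \frac{1}{22545}\right) - \frac{11082}{2510212535} = - \frac{221}{2505} - \frac{11082}{2510212535} = - \frac{110956946129}{1257616480035}$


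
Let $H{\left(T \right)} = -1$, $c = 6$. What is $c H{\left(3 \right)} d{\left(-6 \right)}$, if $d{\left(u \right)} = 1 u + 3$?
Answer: $18$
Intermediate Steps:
$d{\left(u \right)} = 3 + u$ ($d{\left(u \right)} = u + 3 = 3 + u$)
$c H{\left(3 \right)} d{\left(-6 \right)} = 6 \left(-1\right) \left(3 - 6\right) = \left(-6\right) \left(-3\right) = 18$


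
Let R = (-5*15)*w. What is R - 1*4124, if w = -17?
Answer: -2849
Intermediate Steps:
R = 1275 (R = -5*15*(-17) = -75*(-17) = 1275)
R - 1*4124 = 1275 - 1*4124 = 1275 - 4124 = -2849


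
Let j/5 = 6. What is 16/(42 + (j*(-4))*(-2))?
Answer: 8/141 ≈ 0.056738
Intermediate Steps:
j = 30 (j = 5*6 = 30)
16/(42 + (j*(-4))*(-2)) = 16/(42 + (30*(-4))*(-2)) = 16/(42 - 120*(-2)) = 16/(42 + 240) = 16/282 = (1/282)*16 = 8/141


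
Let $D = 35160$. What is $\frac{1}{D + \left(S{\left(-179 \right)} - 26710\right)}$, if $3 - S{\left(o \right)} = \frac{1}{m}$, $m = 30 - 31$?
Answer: $\frac{1}{8454} \approx 0.00011829$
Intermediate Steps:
$m = -1$
$S{\left(o \right)} = 4$ ($S{\left(o \right)} = 3 - \frac{1}{-1} = 3 - -1 = 3 + 1 = 4$)
$\frac{1}{D + \left(S{\left(-179 \right)} - 26710\right)} = \frac{1}{35160 + \left(4 - 26710\right)} = \frac{1}{35160 - 26706} = \frac{1}{8454}$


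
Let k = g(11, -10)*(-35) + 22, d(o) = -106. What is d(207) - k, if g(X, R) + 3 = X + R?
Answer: -198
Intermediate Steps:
g(X, R) = -3 + R + X (g(X, R) = -3 + (X + R) = -3 + (R + X) = -3 + R + X)
k = 92 (k = (-3 - 10 + 11)*(-35) + 22 = -2*(-35) + 22 = 70 + 22 = 92)
d(207) - k = -106 - 1*92 = -106 - 92 = -198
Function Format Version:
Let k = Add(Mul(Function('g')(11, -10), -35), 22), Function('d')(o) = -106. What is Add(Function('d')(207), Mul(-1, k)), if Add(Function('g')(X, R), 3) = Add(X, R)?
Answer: -198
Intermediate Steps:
Function('g')(X, R) = Add(-3, R, X) (Function('g')(X, R) = Add(-3, Add(X, R)) = Add(-3, Add(R, X)) = Add(-3, R, X))
k = 92 (k = Add(Mul(Add(-3, -10, 11), -35), 22) = Add(Mul(-2, -35), 22) = Add(70, 22) = 92)
Add(Function('d')(207), Mul(-1, k)) = Add(-106, Mul(-1, 92)) = Add(-106, -92) = -198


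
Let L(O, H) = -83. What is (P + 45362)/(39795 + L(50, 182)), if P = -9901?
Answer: 35461/39712 ≈ 0.89295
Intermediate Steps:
(P + 45362)/(39795 + L(50, 182)) = (-9901 + 45362)/(39795 - 83) = 35461/39712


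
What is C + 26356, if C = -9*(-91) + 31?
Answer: 27206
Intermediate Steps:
C = 850 (C = 819 + 31 = 850)
C + 26356 = 850 + 26356 = 27206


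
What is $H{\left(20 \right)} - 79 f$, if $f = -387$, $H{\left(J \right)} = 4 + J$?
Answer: $30597$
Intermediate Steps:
$H{\left(20 \right)} - 79 f = \left(4 + 20\right) - -30573 = 24 + 30573 = 30597$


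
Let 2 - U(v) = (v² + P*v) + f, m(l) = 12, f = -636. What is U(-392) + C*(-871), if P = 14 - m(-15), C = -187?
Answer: 10635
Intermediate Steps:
P = 2 (P = 14 - 1*12 = 14 - 12 = 2)
U(v) = 638 - v² - 2*v (U(v) = 2 - ((v² + 2*v) - 636) = 2 - (-636 + v² + 2*v) = 2 + (636 - v² - 2*v) = 638 - v² - 2*v)
U(-392) + C*(-871) = (638 - 1*(-392)² - 2*(-392)) - 187*(-871) = (638 - 1*153664 + 784) + 162877 = (638 - 153664 + 784) + 162877 = -152242 + 162877 = 10635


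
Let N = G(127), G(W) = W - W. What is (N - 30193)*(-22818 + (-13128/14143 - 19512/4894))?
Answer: 23848051094487486/34607921 ≈ 6.8909e+8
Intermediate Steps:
G(W) = 0
N = 0
(N - 30193)*(-22818 + (-13128/14143 - 19512/4894)) = (0 - 30193)*(-22818 + (-13128/14143 - 19512/4894)) = -30193*(-22818 + (-13128*1/14143 - 19512*1/4894)) = -30193*(-22818 + (-13128/14143 - 9756/2447)) = -30193*(-22818 - 170103324/34607921) = -30193*(-789853644702/34607921) = 23848051094487486/34607921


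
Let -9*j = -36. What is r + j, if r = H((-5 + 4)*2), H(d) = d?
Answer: 2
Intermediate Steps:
j = 4 (j = -1/9*(-36) = 4)
r = -2 (r = (-5 + 4)*2 = -1*2 = -2)
r + j = -2 + 4 = 2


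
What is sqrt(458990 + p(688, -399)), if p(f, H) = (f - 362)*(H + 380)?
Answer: 2*sqrt(113199) ≈ 672.90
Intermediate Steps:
p(f, H) = (-362 + f)*(380 + H)
sqrt(458990 + p(688, -399)) = sqrt(458990 + (-137560 - 362*(-399) + 380*688 - 399*688)) = sqrt(458990 + (-137560 + 144438 + 261440 - 274512)) = sqrt(458990 - 6194) = sqrt(452796) = 2*sqrt(113199)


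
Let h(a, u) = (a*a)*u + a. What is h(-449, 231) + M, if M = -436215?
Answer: 46133167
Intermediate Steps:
h(a, u) = a + u*a² (h(a, u) = a²*u + a = u*a² + a = a + u*a²)
h(-449, 231) + M = -449*(1 - 449*231) - 436215 = -449*(1 - 103719) - 436215 = -449*(-103718) - 436215 = 46569382 - 436215 = 46133167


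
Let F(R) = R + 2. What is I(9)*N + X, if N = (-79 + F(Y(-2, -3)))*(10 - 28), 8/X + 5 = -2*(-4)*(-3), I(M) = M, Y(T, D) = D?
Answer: 375832/29 ≈ 12960.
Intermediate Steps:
F(R) = 2 + R
X = -8/29 (X = 8/(-5 - 2*(-4)*(-3)) = 8/(-5 + 8*(-3)) = 8/(-5 - 24) = 8/(-29) = 8*(-1/29) = -8/29 ≈ -0.27586)
N = 1440 (N = (-79 + (2 - 3))*(10 - 28) = (-79 - 1)*(-18) = -80*(-18) = 1440)
I(9)*N + X = 9*1440 - 8/29 = 12960 - 8/29 = 375832/29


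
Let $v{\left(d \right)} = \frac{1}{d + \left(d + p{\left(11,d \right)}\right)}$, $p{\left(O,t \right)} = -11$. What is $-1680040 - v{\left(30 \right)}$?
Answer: $- \frac{82321961}{49} \approx -1.68 \cdot 10^{6}$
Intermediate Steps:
$v{\left(d \right)} = \frac{1}{-11 + 2 d}$ ($v{\left(d \right)} = \frac{1}{d + \left(d - 11\right)} = \frac{1}{d + \left(-11 + d\right)} = \frac{1}{-11 + 2 d}$)
$-1680040 - v{\left(30 \right)} = -1680040 - \frac{1}{-11 + 2 \cdot 30} = -1680040 - \frac{1}{-11 + 60} = -1680040 - \frac{1}{49} = - \frac{82321961}{49}$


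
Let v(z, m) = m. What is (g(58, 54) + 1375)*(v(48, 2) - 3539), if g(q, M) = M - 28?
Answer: -4955337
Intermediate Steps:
g(q, M) = -28 + M
(g(58, 54) + 1375)*(v(48, 2) - 3539) = ((-28 + 54) + 1375)*(2 - 3539) = (26 + 1375)*(-3537) = 1401*(-3537) = -4955337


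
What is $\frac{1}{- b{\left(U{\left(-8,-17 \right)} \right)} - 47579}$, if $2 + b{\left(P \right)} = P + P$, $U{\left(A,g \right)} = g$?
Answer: $- \frac{1}{47543} \approx -2.1034 \cdot 10^{-5}$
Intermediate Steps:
$b{\left(P \right)} = -2 + 2 P$ ($b{\left(P \right)} = -2 + \left(P + P\right) = -2 + 2 P$)
$\frac{1}{- b{\left(U{\left(-8,-17 \right)} \right)} - 47579} = \frac{1}{- (-2 + 2 \left(-17\right)) - 47579} = \frac{1}{- (-2 - 34) - 47579} = \frac{1}{\left(-1\right) \left(-36\right) - 47579} = \frac{1}{36 - 47579} = \frac{1}{-47543} = - \frac{1}{47543}$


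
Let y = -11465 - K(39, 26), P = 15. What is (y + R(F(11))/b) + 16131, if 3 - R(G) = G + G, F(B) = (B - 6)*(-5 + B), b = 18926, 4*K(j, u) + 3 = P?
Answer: 88251881/18926 ≈ 4663.0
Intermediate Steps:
K(j, u) = 3 (K(j, u) = -¾ + (¼)*15 = -¾ + 15/4 = 3)
F(B) = (-6 + B)*(-5 + B)
R(G) = 3 - 2*G (R(G) = 3 - (G + G) = 3 - 2*G)
y = -11468 (y = -11465 - 1*3 = -11465 - 3 = -11468)
(y + R(F(11))/b) + 16131 = (-11468 + (3 - 2*(30 + 11² - 11*11))/18926) + 16131 = (-11468 + (3 - 2*(30 + 121 - 121))*(1/18926)) + 16131 = (-11468 + (3 - 2*30)*(1/18926)) + 16131 = (-11468 + (3 - 60)*(1/18926)) + 16131 = (-11468 - 57*1/18926) + 16131 = (-11468 - 57/18926) + 16131 = -217043425/18926 + 16131 = 88251881/18926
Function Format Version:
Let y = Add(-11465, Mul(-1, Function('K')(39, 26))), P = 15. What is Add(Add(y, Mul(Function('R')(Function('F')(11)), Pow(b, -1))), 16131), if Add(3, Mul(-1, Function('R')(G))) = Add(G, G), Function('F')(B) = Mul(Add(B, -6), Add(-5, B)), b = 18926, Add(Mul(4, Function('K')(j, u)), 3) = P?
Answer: Rational(88251881, 18926) ≈ 4663.0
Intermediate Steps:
Function('K')(j, u) = 3 (Function('K')(j, u) = Add(Rational(-3, 4), Mul(Rational(1, 4), 15)) = Add(Rational(-3, 4), Rational(15, 4)) = 3)
Function('F')(B) = Mul(Add(-6, B), Add(-5, B))
Function('R')(G) = Add(3, Mul(-2, G)) (Function('R')(G) = Add(3, Mul(-1, Add(G, G))) = Add(3, Mul(-1, Mul(2, G))) = Add(3, Mul(-2, G)))
y = -11468 (y = Add(-11465, Mul(-1, 3)) = Add(-11465, -3) = -11468)
Add(Add(y, Mul(Function('R')(Function('F')(11)), Pow(b, -1))), 16131) = Add(Add(-11468, Mul(Add(3, Mul(-2, Add(30, Pow(11, 2), Mul(-11, 11)))), Pow(18926, -1))), 16131) = Add(Add(-11468, Mul(Add(3, Mul(-2, Add(30, 121, -121))), Rational(1, 18926))), 16131) = Add(Add(-11468, Mul(Add(3, Mul(-2, 30)), Rational(1, 18926))), 16131) = Add(Add(-11468, Mul(Add(3, -60), Rational(1, 18926))), 16131) = Add(Add(-11468, Mul(-57, Rational(1, 18926))), 16131) = Add(Add(-11468, Rational(-57, 18926)), 16131) = Add(Rational(-217043425, 18926), 16131) = Rational(88251881, 18926)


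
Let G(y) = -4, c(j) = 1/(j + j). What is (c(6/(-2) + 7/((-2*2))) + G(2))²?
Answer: 6084/361 ≈ 16.853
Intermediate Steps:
c(j) = 1/(2*j)
(c(6/(-2) + 7/((-2*2))) + G(2))² = (1/(2*(6/(-2) + 7/((-2*2)))) - 4)² = (1/(2*(6*(-½) + 7/(-4))) - 4)² = (1/(2*(-3 + 7*(-¼))) - 4)² = (1/(2*(-3 - 7/4)) - 4)² = (1/(2*(-19/4)) - 4)² = ((½)*(-4/19) - 4)² = (-2/19 - 4)² = (-78/19)² = 6084/361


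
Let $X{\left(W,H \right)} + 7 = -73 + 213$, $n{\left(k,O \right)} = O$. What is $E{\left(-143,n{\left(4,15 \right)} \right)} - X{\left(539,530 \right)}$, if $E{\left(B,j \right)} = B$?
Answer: $-276$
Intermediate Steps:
$X{\left(W,H \right)} = 133$ ($X{\left(W,H \right)} = -7 + \left(-73 + 213\right) = -7 + 140 = 133$)
$E{\left(-143,n{\left(4,15 \right)} \right)} - X{\left(539,530 \right)} = -143 - 133 = -276$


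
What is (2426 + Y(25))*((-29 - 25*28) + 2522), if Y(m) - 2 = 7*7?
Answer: 4441261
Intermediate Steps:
Y(m) = 51 (Y(m) = 2 + 7*7 = 2 + 49 = 51)
(2426 + Y(25))*((-29 - 25*28) + 2522) = (2426 + 51)*((-29 - 25*28) + 2522) = 2477*((-29 - 700) + 2522) = 2477*(-729 + 2522) = 2477*1793 = 4441261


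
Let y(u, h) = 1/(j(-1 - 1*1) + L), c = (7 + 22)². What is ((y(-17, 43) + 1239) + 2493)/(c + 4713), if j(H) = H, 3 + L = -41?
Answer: 171671/255484 ≈ 0.67194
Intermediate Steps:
L = -44 (L = -3 - 41 = -44)
c = 841 (c = 29² = 841)
y(u, h) = -1/46 (y(u, h) = 1/((-1 - 1*1) - 44) = 1/((-1 - 1) - 44) = 1/(-2 - 44) = 1/(-46) = -1/46)
((y(-17, 43) + 1239) + 2493)/(c + 4713) = ((-1/46 + 1239) + 2493)/(841 + 4713) = (56993/46 + 2493)/5554 = (171671/46)*(1/5554) = 171671/255484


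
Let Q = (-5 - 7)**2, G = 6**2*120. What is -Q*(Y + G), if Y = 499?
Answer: -693936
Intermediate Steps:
G = 4320 (G = 36*120 = 4320)
Q = 144 (Q = (-12)**2 = 144)
-Q*(Y + G) = -144*(499 + 4320) = -144*4819 = -1*693936 = -693936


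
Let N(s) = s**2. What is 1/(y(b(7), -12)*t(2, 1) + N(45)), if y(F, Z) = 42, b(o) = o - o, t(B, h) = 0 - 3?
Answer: 1/1899 ≈ 0.00052659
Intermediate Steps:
t(B, h) = -3
b(o) = 0
1/(y(b(7), -12)*t(2, 1) + N(45)) = 1/(42*(-3) + 45**2) = 1/(-126 + 2025) = 1/1899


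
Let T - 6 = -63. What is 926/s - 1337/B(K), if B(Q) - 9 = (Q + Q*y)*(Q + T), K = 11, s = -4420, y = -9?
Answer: -4833161/8965970 ≈ -0.53906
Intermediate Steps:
T = -57 (T = 6 - 63 = -57)
B(Q) = 9 - 8*Q*(-57 + Q) (B(Q) = 9 + (Q + Q*(-9))*(Q - 57) = 9 + (Q - 9*Q)*(-57 + Q) = 9 + (-8*Q)*(-57 + Q) = 9 - 8*Q*(-57 + Q))
926/s - 1337/B(K) = 926/(-4420) - 1337/(9 - 8*11² + 456*11) = 926*(-1/4420) - 1337/(9 - 8*121 + 5016) = -463/2210 - 1337/(9 - 968 + 5016) = -463/2210 - 1337/4057 = -4833161/8965970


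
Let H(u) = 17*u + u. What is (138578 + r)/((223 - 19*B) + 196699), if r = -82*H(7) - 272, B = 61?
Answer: 127974/195763 ≈ 0.65372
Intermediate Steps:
H(u) = 18*u
r = -10604 (r = -1476*7 - 272 = -82*126 - 272 = -10332 - 272 = -10604)
(138578 + r)/((223 - 19*B) + 196699) = (138578 - 10604)/((223 - 19*61) + 196699) = 127974/((223 - 1159) + 196699) = 127974/(-936 + 196699) = 127974/195763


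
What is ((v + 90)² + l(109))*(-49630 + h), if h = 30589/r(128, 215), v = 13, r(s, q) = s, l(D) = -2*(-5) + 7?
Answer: -33589056963/64 ≈ -5.2483e+8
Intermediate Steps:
l(D) = 17 (l(D) = 10 + 7 = 17)
h = 30589/128 ≈ 238.98
((v + 90)² + l(109))*(-49630 + h) = ((13 + 90)² + 17)*(-49630 + 30589/128) = (103² + 17)*(-6322051/128) = (10609 + 17)*(-6322051/128) = 10626*(-6322051/128) = -33589056963/64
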